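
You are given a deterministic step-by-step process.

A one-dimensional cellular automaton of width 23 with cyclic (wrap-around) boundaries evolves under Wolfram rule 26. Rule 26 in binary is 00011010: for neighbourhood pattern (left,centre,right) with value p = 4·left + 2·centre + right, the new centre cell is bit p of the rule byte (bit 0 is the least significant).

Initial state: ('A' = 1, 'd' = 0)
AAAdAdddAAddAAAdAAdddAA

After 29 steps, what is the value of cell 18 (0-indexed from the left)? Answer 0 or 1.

0

[0] AAAdAdddAAddAAAdAAdddAA
[1] dddddAdAAdAAAdddAdAdAAd
[2] ddddAddAddAddAdAddddAdA
[3] AddAdAAdAAdAAdddAddAddd
[4] dAAddAddAddAdAdAdAAdAdA
[5] dAdAAdAAdAAddddddAddddd
[6] AddAddAddAdAddddAdAdddd
[7] dAAdAAdAAdddAddAdddAddA
[8] dAddAddAdAdAdAAdAdAdAAd
[9] AdAAdAAddddddAddddddAdA
[10] ddAddAdAddddAdAddddAddA
[11] AAdAAdddAddAdddAddAdAAd
[12] AddAdAdAdAAdAdAdAAddAdd
[13] dAAddddddAddddddAdAAdAA
[14] dAdAddddAdAddddAddAddAd
[15] AdddAddAdddAddAdAAdAAdA
[16] dAdAdAAdAdAdAAddAddAddA
[17] dddddAddddddAdAAdAAdAAd
[18] ddddAdAddddAddAddAddAdA
[19] AddAdddAddAdAAdAAdAAddd
[20] dAAdAdAdAAddAddAddAdAdA
[21] dAddddddAdAAdAAdAAddddd
[22] AdAddddAddAddAddAdAdddd
[23] dddAddAdAAdAAdAAdddAddA
[24] AdAdAAddAddAddAdAdAdAAd
[25] ddddAdAAdAAdAAddddddAdd
[26] dddAddAddAddAdAddddAdAd
[27] ddAdAAdAAdAAdddAddAdddA
[28] AAddAddAddAdAdAdAAdAdAd
[29] AdAAdAAdAAddddddAdddddd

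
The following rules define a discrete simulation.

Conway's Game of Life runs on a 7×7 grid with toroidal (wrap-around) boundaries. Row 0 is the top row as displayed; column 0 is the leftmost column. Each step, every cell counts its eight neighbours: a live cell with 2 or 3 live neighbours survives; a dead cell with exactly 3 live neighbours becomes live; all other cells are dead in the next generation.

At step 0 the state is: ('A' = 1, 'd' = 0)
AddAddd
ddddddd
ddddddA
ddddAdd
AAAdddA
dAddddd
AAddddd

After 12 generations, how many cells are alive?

0) AddAddd
ddddddd
ddddddA
ddddAdd
AAAdddA
dAddddd
AAddddd
1) AAddddd
ddddddd
ddddddd
dAdddAA
AAAdddd
ddddddA
AAAdddd
2) AdAdddd
ddddddd
ddddddd
dAAdddA
dAAddAd
ddddddA
ddAdddA
3) dAddddd
ddddddd
ddddddd
AAAdddd
dAAddAA
AAAddAA
AAddddA
4) dAddddd
ddddddd
dAddddd
AdAdddA
dddAdAd
ddddddd
dddddAd
5) ddddddd
ddddddd
AAddddd
AAAdddA
ddddddA
ddddAdd
ddddddd
6) ddddddd
ddddddd
ddAdddA
ddAdddA
dAdddAA
ddddddd
ddddddd
7) ddddddd
ddddddd
ddddddd
dAAdddA
AddddAA
ddddddd
ddddddd
8) ddddddd
ddddddd
ddddddd
dAdddAA
AAdddAA
ddddddA
ddddddd
9) ddddddd
ddddddd
ddddddd
dAdddAd
dAddddd
dddddAA
ddddddd
10) ddddddd
ddddddd
ddddddd
ddddddd
AddddAA
ddddddd
ddddddd
11) ddddddd
ddddddd
ddddddd
ddddddA
ddddddA
ddddddA
ddddddd
12) ddddddd
ddddddd
ddddddd
ddddddd
AddddAA
ddddddd
ddddddd

3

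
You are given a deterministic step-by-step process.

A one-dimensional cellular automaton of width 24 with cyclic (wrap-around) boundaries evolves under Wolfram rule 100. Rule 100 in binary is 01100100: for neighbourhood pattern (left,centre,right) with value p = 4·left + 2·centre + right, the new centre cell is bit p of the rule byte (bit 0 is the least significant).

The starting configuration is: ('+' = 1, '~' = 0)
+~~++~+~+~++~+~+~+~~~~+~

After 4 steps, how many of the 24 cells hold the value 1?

3

0) +~~++~+~+~++~+~+~+~~~~+~
1) +~~~++++++~+++++++~~~~++
2) +~~~~~~~~++~~~~~~+~~~~~~
3) +~~~~~~~~~+~~~~~~+~~~~~~
4) +~~~~~~~~~+~~~~~~+~~~~~~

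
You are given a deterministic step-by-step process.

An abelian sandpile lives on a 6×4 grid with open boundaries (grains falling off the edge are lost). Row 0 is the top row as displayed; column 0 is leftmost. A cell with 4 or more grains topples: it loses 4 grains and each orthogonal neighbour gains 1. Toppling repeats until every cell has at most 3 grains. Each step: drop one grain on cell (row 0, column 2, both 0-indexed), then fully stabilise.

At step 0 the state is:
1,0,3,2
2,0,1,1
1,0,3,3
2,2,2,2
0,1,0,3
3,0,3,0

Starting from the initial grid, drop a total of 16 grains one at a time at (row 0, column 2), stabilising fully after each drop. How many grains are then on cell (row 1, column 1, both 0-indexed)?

k=0  1,0,3,2
2,0,1,1
1,0,3,3
2,2,2,2
0,1,0,3
3,0,3,0
k=1  1,1,0,3
2,0,2,1
1,0,3,3
2,2,2,2
0,1,0,3
3,0,3,0
k=2  1,1,1,3
2,0,2,1
1,0,3,3
2,2,2,2
0,1,0,3
3,0,3,0
k=3  1,1,2,3
2,0,2,1
1,0,3,3
2,2,2,2
0,1,0,3
3,0,3,0
k=4  1,1,3,3
2,0,2,1
1,0,3,3
2,2,2,2
0,1,0,3
3,0,3,0
k=5  1,2,1,0
2,0,3,2
1,0,3,3
2,2,2,2
0,1,0,3
3,0,3,0
k=6  1,2,2,0
2,0,3,2
1,0,3,3
2,2,2,2
0,1,0,3
3,0,3,0
k=7  1,2,3,0
2,0,3,2
1,0,3,3
2,2,2,2
0,1,0,3
3,0,3,0
k=8  1,3,1,2
2,1,2,0
1,1,1,1
2,2,3,3
0,1,0,3
3,0,3,0
k=9  1,3,2,2
2,1,2,0
1,1,1,1
2,2,3,3
0,1,0,3
3,0,3,0
k=10  1,3,3,2
2,1,2,0
1,1,1,1
2,2,3,3
0,1,0,3
3,0,3,0
k=11  2,0,1,3
2,2,3,0
1,1,1,1
2,2,3,3
0,1,0,3
3,0,3,0
k=12  2,0,2,3
2,2,3,0
1,1,1,1
2,2,3,3
0,1,0,3
3,0,3,0
k=13  2,0,3,3
2,2,3,0
1,1,1,1
2,2,3,3
0,1,0,3
3,0,3,0
k=14  2,1,2,0
2,3,0,2
1,1,2,1
2,2,3,3
0,1,0,3
3,0,3,0
k=15  2,1,3,0
2,3,0,2
1,1,2,1
2,2,3,3
0,1,0,3
3,0,3,0
k=16  2,2,0,1
2,3,1,2
1,1,2,1
2,2,3,3
0,1,0,3
3,0,3,0

3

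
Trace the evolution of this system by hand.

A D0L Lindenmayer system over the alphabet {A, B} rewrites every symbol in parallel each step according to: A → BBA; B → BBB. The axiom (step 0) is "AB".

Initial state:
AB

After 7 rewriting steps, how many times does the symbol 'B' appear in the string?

4373

step 0: AB
step 1: BBABBB
step 2: BBBBBBBBABBBBBBBBB
step 3: BBBBBBBBBBBBBBBBBBBBBBBBBBABBBBBBBBBBBBBBBBBBBBBBBBBBB
step 4: BBBBBBBBBBBBBBBBBBBBBBBBBBBBBBBBBBBBBBBBBBBBBBBBBBBBBBBBBB…BBBBBBBBBBBBBBBBBBBBBBBBBBBBBBBBBBBBBBBBBBBBBBBBBBBBBBBBBB  (len 162)
step 5: BBBBBBBBBBBBBBBBBBBBBBBBBBBBBBBBBBBBBBBBBBBBBBBBBBBBBBBBBB…BBBBBBBBBBBBBBBBBBBBBBBBBBBBBBBBBBBBBBBBBBBBBBBBBBBBBBBBBB  (len 486)
step 6: BBBBBBBBBBBBBBBBBBBBBBBBBBBBBBBBBBBBBBBBBBBBBBBBBBBBBBBBBB…BBBBBBBBBBBBBBBBBBBBBBBBBBBBBBBBBBBBBBBBBBBBBBBBBBBBBBBBBB  (len 1458)
step 7: BBBBBBBBBBBBBBBBBBBBBBBBBBBBBBBBBBBBBBBBBBBBBBBBBBBBBBBBBB…BBBBBBBBBBBBBBBBBBBBBBBBBBBBBBBBBBBBBBBBBBBBBBBBBBBBBBBBBB  (len 4374)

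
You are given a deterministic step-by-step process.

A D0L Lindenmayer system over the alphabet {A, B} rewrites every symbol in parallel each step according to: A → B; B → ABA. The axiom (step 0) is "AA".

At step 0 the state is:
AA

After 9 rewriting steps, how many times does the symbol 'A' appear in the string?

[0] AA
[1] BB
[2] ABAABA
[3] BABABBABAB
[4] ABABABABABAABABABABABA
[5] BABABABABABABABABABABBABABABABABABABABABAB
[6] ABABABABABABABABABABABABABABABABABABABABABAABABABABABABABABABABABABABABABABABABABABABA
[7] BABABABABABABABABABABABABABABABABABABABABABABABABABABABABA…ABABABABABABABABABABABABABABABABABABABABABABABABABABABABAB  (len 170)
[8] ABABABABABABABABABABABABABABABABABABABABABABABABABABABABAB…BABABABABABABABABABABABABABABABABABABABABABABABABABABABABA  (len 342)
[9] BABABABABABABABABABABABABABABABABABABABABABABABABABABABABA…ABABABABABABABABABABABABABABABABABABABABABABABABABABABABAB  (len 682)

340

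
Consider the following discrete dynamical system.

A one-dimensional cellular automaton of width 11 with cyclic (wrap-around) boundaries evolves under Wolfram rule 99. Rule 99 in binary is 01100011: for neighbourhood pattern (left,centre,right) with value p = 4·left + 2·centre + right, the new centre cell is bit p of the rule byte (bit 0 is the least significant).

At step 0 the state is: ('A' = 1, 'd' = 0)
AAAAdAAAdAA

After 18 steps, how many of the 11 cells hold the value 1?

k=0  AAAAdAAAdAA
k=1  dddAAddAAdd
k=2  AAAdAdAdAdA
k=3  ddAAdAdAdAd
k=4  AAdAAdAdAdd
k=5  dAAdAAdAddA
k=6  AdAAdAAddAd
k=7  dAdAAdAdAdA
k=8  AdAdAAdAdAd
k=9  dAdAdAAdAdA
k=10  AdAdAdAAdAd
k=11  dAdAdAdAAdA
k=12  AdAdAdAdAAd
k=13  dAdAdAdAdAA
k=14  AdAdAdAdAdA
k=15  AAdAdAdAdAd
k=16  dAAdAdAdAdA
k=17  AdAAdAdAdAd
k=18  dAdAAdAdAdA

6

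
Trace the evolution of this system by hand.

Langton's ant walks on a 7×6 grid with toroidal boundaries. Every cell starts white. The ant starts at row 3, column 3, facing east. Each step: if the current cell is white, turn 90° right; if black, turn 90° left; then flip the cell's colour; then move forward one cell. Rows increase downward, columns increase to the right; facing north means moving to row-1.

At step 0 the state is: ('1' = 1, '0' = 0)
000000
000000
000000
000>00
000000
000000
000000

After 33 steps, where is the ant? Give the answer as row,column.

t=0: 000000
000000
000000
000>00
000000
000000
000000
t=1: 000000
000000
000000
000100
000v00
000000
000000
t=2: 000000
000000
000000
000100
00<100
000000
000000
t=3: 000000
000000
000000
00^100
001100
000000
000000
t=4: 000000
000000
000000
001>00
001100
000000
000000
t=5: 000000
000000
000^00
001000
001100
000000
000000
t=6: 000000
000000
0001>0
001000
001100
000000
000000
t=7: 000000
000000
000110
0010v0
001100
000000
000000
t=8: 000000
000000
000110
001<10
001100
000000
000000
t=9: 000000
000000
000^10
001110
001100
000000
000000
t=10: 000000
000000
00<010
001110
001100
000000
000000
t=11: 000000
00^000
001010
001110
001100
000000
000000
t=12: 000000
001>00
001010
001110
001100
000000
000000
t=13: 000000
001100
001v10
001110
001100
000000
000000
t=14: 000000
001100
00<110
001110
001100
000000
000000
t=15: 000000
001100
000110
00v110
001100
000000
000000
t=16: 000000
001100
000110
000>10
001100
000000
000000
t=17: 000000
001100
000^10
000010
001100
000000
000000
t=18: 000000
001100
00<010
000010
001100
000000
000000
t=19: 000000
00^100
001010
000010
001100
000000
000000
t=20: 000000
0<0100
001010
000010
001100
000000
000000
t=21: 0^0000
010100
001010
000010
001100
000000
000000
t=22: 01>000
010100
001010
000010
001100
000000
000000
t=23: 011000
01v100
001010
000010
001100
000000
000000
t=24: 011000
0<1100
001010
000010
001100
000000
000000
t=25: 011000
001100
0v1010
000010
001100
000000
000000
t=26: 011000
001100
<11010
000010
001100
000000
000000
t=27: 011000
^01100
111010
000010
001100
000000
000000
t=28: 011000
1>1100
111010
000010
001100
000000
000000
t=29: 011000
111100
1v1010
000010
001100
000000
000000
t=30: 011000
111100
10>010
000010
001100
000000
000000
t=31: 011000
11^100
100010
000010
001100
000000
000000
t=32: 011000
1<0100
100010
000010
001100
000000
000000
t=33: 011000
100100
1v0010
000010
001100
000000
000000

2,1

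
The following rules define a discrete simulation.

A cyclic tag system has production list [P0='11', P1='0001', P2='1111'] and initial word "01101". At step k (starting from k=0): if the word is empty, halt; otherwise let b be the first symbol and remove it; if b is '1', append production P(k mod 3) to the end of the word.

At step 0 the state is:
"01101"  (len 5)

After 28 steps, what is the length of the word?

35

0) "01101"  (len 5)
1) "1101"  (len 4)
2) "1010001"  (len 7)
3) "0100011111"  (len 10)
4) "100011111"  (len 9)
5) "000111110001"  (len 12)
6) "00111110001"  (len 11)
7) "0111110001"  (len 10)
8) "111110001"  (len 9)
9) "111100011111"  (len 12)
10) "1110001111111"  (len 13)
11) "1100011111110001"  (len 16)
12) "1000111111100011111"  (len 19)
13) "00011111110001111111"  (len 20)
14) "0011111110001111111"  (len 19)
15) "011111110001111111"  (len 18)
16) "11111110001111111"  (len 17)
17) "11111100011111110001"  (len 20)
18) "11111000111111100011111"  (len 23)
19) "111100011111110001111111"  (len 24)
20) "111000111111100011111110001"  (len 27)
21) "110001111111000111111100011111"  (len 30)
22) "1000111111100011111110001111111"  (len 31)
23) "0001111111000111111100011111110001"  (len 34)
24) "001111111000111111100011111110001"  (len 33)
25) "01111111000111111100011111110001"  (len 32)
26) "1111111000111111100011111110001"  (len 31)
27) "1111110001111111000111111100011111"  (len 34)
28) "11111000111111100011111110001111111"  (len 35)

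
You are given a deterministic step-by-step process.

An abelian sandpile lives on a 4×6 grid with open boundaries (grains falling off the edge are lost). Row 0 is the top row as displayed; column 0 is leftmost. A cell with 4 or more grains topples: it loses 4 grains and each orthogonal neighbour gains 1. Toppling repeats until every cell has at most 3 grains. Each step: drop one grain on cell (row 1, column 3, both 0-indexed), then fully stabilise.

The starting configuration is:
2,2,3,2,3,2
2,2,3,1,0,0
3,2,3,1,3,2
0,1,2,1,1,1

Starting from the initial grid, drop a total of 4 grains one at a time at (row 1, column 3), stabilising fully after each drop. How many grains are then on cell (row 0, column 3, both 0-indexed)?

1

step 0: 2,2,3,2,3,2
2,2,3,1,0,0
3,2,3,1,3,2
0,1,2,1,1,1
step 1: 2,2,3,2,3,2
2,2,3,2,0,0
3,2,3,1,3,2
0,1,2,1,1,1
step 2: 2,2,3,2,3,2
2,2,3,3,0,0
3,2,3,1,3,2
0,1,2,1,1,1
step 3: 2,3,1,1,0,3
2,3,2,2,2,0
3,3,0,3,3,2
0,1,3,1,1,1
step 4: 2,3,1,1,0,3
2,3,2,3,2,0
3,3,0,3,3,2
0,1,3,1,1,1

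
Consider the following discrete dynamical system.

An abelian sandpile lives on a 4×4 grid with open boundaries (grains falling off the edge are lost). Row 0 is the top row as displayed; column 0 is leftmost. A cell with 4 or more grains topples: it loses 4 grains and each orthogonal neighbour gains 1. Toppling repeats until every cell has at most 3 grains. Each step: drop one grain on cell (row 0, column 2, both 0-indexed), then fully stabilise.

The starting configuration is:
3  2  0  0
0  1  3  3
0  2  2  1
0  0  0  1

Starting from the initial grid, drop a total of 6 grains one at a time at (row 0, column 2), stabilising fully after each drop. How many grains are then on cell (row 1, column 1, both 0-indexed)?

2

0) 3  2  0  0
0  1  3  3
0  2  2  1
0  0  0  1
1) 3  2  1  0
0  1  3  3
0  2  2  1
0  0  0  1
2) 3  2  2  0
0  1  3  3
0  2  2  1
0  0  0  1
3) 3  2  3  0
0  1  3  3
0  2  2  1
0  0  0  1
4) 3  3  1  2
0  2  1  0
0  2  3  2
0  0  0  1
5) 3  3  2  2
0  2  1  0
0  2  3  2
0  0  0  1
6) 3  3  3  2
0  2  1  0
0  2  3  2
0  0  0  1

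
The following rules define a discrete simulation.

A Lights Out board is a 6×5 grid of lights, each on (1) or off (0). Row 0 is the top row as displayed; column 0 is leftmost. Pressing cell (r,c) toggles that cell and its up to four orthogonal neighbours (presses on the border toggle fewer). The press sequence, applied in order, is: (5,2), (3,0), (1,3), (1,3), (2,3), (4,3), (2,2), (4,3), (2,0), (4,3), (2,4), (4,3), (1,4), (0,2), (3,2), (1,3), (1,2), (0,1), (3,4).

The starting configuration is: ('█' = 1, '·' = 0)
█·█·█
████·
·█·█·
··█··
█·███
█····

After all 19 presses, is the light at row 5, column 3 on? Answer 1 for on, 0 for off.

gen 0: █·█·█
████·
·█·█·
··█··
█·███
█····
gen 1: █·█·█
████·
·█·█·
··█··
█··██
████·
gen 2: █·█·█
████·
██·█·
███··
···██
████·
gen 3: █·███
██··█
██···
███··
···██
████·
gen 4: █·█·█
████·
██·█·
███··
···██
████·
gen 5: █·█·█
███··
███·█
████·
···██
████·
gen 6: █·█·█
███··
███·█
███··
··█··
███··
gen 7: █·█·█
██···
█··██
██···
··█··
███··
gen 8: █·█·█
██···
█··██
██·█·
···██
████·
gen 9: █·█·█
·█···
·█·██
·█·█·
···██
████·
gen 10: █·█·█
·█···
·█·██
·█···
··█··
███··
gen 11: █·█·█
·█··█
·█···
·█··█
··█··
███··
gen 12: █·█·█
·█··█
·█···
·█·██
···██
████·
gen 13: █·█··
·█·█·
·█··█
·█·██
···██
████·
gen 14: ██·█·
·███·
·█··█
·█·██
···██
████·
gen 15: ██·█·
·███·
·██·█
··█·█
··███
████·
gen 16: ██···
·█··█
·████
··█·█
··███
████·
gen 17: ███··
··███
·█·██
··█·█
··███
████·
gen 18: ·····
·████
·█·██
··█·█
··███
████·
gen 19: ·····
·████
·█·█·
··██·
··██·
████·

1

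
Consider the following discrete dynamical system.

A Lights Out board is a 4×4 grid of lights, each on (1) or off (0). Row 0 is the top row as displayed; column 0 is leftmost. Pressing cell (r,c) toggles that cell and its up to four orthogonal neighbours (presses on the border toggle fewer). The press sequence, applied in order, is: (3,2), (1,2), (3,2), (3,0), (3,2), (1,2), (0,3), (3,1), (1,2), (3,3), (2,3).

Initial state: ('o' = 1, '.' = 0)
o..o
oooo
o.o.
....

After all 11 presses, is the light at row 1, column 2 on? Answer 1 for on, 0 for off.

[0] o..o
oooo
o.o.
....
[1] o..o
oooo
o...
.ooo
[2] o.oo
o...
o.o.
.ooo
[3] o.oo
o...
o...
....
[4] o.oo
o...
....
oo..
[5] o.oo
o...
..o.
o.oo
[6] o..o
oooo
....
o.oo
[7] o.o.
ooo.
....
o.oo
[8] o.o.
ooo.
.o..
.o.o
[9] o...
o..o
.oo.
.o.o
[10] o...
o..o
.ooo
.oo.
[11] o...
o...
.o..
.ooo

0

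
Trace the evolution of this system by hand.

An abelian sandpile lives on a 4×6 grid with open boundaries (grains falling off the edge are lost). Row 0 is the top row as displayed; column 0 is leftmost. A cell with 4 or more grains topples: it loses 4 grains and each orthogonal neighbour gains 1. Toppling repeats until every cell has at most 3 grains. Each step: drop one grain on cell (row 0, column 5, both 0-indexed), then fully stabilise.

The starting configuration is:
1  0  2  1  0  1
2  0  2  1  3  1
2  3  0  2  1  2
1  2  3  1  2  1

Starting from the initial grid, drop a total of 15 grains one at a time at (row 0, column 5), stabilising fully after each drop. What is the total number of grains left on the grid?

39

t=0: 1  0  2  1  0  1
2  0  2  1  3  1
2  3  0  2  1  2
1  2  3  1  2  1
t=1: 1  0  2  1  0  2
2  0  2  1  3  1
2  3  0  2  1  2
1  2  3  1  2  1
t=2: 1  0  2  1  0  3
2  0  2  1  3  1
2  3  0  2  1  2
1  2  3  1  2  1
t=3: 1  0  2  1  1  0
2  0  2  1  3  2
2  3  0  2  1  2
1  2  3  1  2  1
t=4: 1  0  2  1  1  1
2  0  2  1  3  2
2  3  0  2  1  2
1  2  3  1  2  1
t=5: 1  0  2  1  1  2
2  0  2  1  3  2
2  3  0  2  1  2
1  2  3  1  2  1
t=6: 1  0  2  1  1  3
2  0  2  1  3  2
2  3  0  2  1  2
1  2  3  1  2  1
t=7: 1  0  2  1  2  0
2  0  2  1  3  3
2  3  0  2  1  2
1  2  3  1  2  1
t=8: 1  0  2  1  2  1
2  0  2  1  3  3
2  3  0  2  1  2
1  2  3  1  2  1
t=9: 1  0  2  1  2  2
2  0  2  1  3  3
2  3  0  2  1  2
1  2  3  1  2  1
t=10: 1  0  2  1  2  3
2  0  2  1  3  3
2  3  0  2  1  2
1  2  3  1  2  1
t=11: 1  0  2  2  0  2
2  0  2  2  1  1
2  3  0  2  2  3
1  2  3  1  2  1
t=12: 1  0  2  2  0  3
2  0  2  2  1  1
2  3  0  2  2  3
1  2  3  1  2  1
t=13: 1  0  2  2  1  0
2  0  2  2  1  2
2  3  0  2  2  3
1  2  3  1  2  1
t=14: 1  0  2  2  1  1
2  0  2  2  1  2
2  3  0  2  2  3
1  2  3  1  2  1
t=15: 1  0  2  2  1  2
2  0  2  2  1  2
2  3  0  2  2  3
1  2  3  1  2  1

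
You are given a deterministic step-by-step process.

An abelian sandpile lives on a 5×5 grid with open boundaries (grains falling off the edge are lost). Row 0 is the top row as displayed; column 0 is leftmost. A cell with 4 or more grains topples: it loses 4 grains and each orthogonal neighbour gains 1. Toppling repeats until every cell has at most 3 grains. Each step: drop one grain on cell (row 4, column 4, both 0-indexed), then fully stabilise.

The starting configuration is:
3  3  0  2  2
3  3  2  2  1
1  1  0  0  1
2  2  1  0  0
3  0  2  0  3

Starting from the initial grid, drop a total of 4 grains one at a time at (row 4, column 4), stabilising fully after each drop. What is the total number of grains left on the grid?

k=0  3  3  0  2  2
3  3  2  2  1
1  1  0  0  1
2  2  1  0  0
3  0  2  0  3
k=1  3  3  0  2  2
3  3  2  2  1
1  1  0  0  1
2  2  1  0  1
3  0  2  1  0
k=2  3  3  0  2  2
3  3  2  2  1
1  1  0  0  1
2  2  1  0  1
3  0  2  1  1
k=3  3  3  0  2  2
3  3  2  2  1
1  1  0  0  1
2  2  1  0  1
3  0  2  1  2
k=4  3  3  0  2  2
3  3  2  2  1
1  1  0  0  1
2  2  1  0  1
3  0  2  1  3

39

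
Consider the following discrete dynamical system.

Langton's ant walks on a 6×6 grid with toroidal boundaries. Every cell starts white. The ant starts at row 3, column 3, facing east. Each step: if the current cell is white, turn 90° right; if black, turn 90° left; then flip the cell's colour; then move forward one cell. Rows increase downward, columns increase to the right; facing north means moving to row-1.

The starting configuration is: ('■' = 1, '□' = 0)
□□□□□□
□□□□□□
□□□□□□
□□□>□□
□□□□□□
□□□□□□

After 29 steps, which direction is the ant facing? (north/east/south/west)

south

0) □□□□□□
□□□□□□
□□□□□□
□□□>□□
□□□□□□
□□□□□□
1) □□□□□□
□□□□□□
□□□□□□
□□□■□□
□□□v□□
□□□□□□
2) □□□□□□
□□□□□□
□□□□□□
□□□■□□
□□<■□□
□□□□□□
3) □□□□□□
□□□□□□
□□□□□□
□□^■□□
□□■■□□
□□□□□□
4) □□□□□□
□□□□□□
□□□□□□
□□■>□□
□□■■□□
□□□□□□
5) □□□□□□
□□□□□□
□□□^□□
□□■□□□
□□■■□□
□□□□□□
6) □□□□□□
□□□□□□
□□□■>□
□□■□□□
□□■■□□
□□□□□□
7) □□□□□□
□□□□□□
□□□■■□
□□■□v□
□□■■□□
□□□□□□
8) □□□□□□
□□□□□□
□□□■■□
□□■<■□
□□■■□□
□□□□□□
9) □□□□□□
□□□□□□
□□□^■□
□□■■■□
□□■■□□
□□□□□□
10) □□□□□□
□□□□□□
□□<□■□
□□■■■□
□□■■□□
□□□□□□
11) □□□□□□
□□^□□□
□□■□■□
□□■■■□
□□■■□□
□□□□□□
12) □□□□□□
□□■>□□
□□■□■□
□□■■■□
□□■■□□
□□□□□□
13) □□□□□□
□□■■□□
□□■v■□
□□■■■□
□□■■□□
□□□□□□
14) □□□□□□
□□■■□□
□□<■■□
□□■■■□
□□■■□□
□□□□□□
15) □□□□□□
□□■■□□
□□□■■□
□□v■■□
□□■■□□
□□□□□□
16) □□□□□□
□□■■□□
□□□■■□
□□□>■□
□□■■□□
□□□□□□
17) □□□□□□
□□■■□□
□□□^■□
□□□□■□
□□■■□□
□□□□□□
18) □□□□□□
□□■■□□
□□<□■□
□□□□■□
□□■■□□
□□□□□□
19) □□□□□□
□□^■□□
□□■□■□
□□□□■□
□□■■□□
□□□□□□
20) □□□□□□
□<□■□□
□□■□■□
□□□□■□
□□■■□□
□□□□□□
21) □^□□□□
□■□■□□
□□■□■□
□□□□■□
□□■■□□
□□□□□□
22) □■>□□□
□■□■□□
□□■□■□
□□□□■□
□□■■□□
□□□□□□
23) □■■□□□
□■v■□□
□□■□■□
□□□□■□
□□■■□□
□□□□□□
24) □■■□□□
□<■■□□
□□■□■□
□□□□■□
□□■■□□
□□□□□□
25) □■■□□□
□□■■□□
□v■□■□
□□□□■□
□□■■□□
□□□□□□
26) □■■□□□
□□■■□□
<■■□■□
□□□□■□
□□■■□□
□□□□□□
27) □■■□□□
^□■■□□
■■■□■□
□□□□■□
□□■■□□
□□□□□□
28) □■■□□□
■>■■□□
■■■□■□
□□□□■□
□□■■□□
□□□□□□
29) □■■□□□
■■■■□□
■v■□■□
□□□□■□
□□■■□□
□□□□□□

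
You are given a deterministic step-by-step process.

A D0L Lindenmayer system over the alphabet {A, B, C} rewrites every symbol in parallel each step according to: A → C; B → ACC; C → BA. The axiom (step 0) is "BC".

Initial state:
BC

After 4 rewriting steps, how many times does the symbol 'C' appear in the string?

14

step 0: BC
step 1: ACCBA
step 2: CBABAACCC
step 3: BAACCCACCCCBABABA
step 4: ACCCCBABABACBABABABAACCCACCCACCC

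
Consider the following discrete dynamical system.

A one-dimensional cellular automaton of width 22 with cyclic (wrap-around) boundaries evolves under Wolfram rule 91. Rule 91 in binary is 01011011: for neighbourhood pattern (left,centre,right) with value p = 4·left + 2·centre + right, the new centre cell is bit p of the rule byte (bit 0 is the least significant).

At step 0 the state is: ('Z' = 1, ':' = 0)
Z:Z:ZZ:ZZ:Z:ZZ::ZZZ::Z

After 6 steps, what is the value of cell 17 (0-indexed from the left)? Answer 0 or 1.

k=0  Z:Z:ZZ:ZZ:Z:ZZ::ZZZ::Z
k=1  Z:::ZZ:ZZ:::ZZZZZ:ZZZZ
k=2  ZZZZZZ:ZZZZZZ:::Z:Z:::
k=3  Z::::Z:Z::::ZZZZ:::ZZZ
k=4  ZZZZZ:::ZZZZZ::ZZZZZ::
k=5  Z:::ZZZZZ:::ZZZZ:::ZZZ
k=6  ZZZZZ:::ZZZZZ::ZZZZZ::

1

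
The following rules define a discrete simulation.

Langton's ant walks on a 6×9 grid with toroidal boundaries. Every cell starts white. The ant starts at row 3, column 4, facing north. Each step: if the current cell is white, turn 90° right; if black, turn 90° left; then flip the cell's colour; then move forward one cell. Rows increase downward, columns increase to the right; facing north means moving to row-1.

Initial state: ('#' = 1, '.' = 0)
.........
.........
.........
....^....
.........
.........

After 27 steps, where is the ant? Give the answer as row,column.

0,2

[0] .........
.........
.........
....^....
.........
.........
[1] .........
.........
.........
....#>...
.........
.........
[2] .........
.........
.........
....##...
.....v...
.........
[3] .........
.........
.........
....##...
....<#...
.........
[4] .........
.........
.........
....^#...
....##...
.........
[5] .........
.........
.........
...<.#...
....##...
.........
[6] .........
.........
...^.....
...#.#...
....##...
.........
[7] .........
.........
...#>....
...#.#...
....##...
.........
[8] .........
.........
...##....
...#v#...
....##...
.........
[9] .........
.........
...##....
...<##...
....##...
.........
[10] .........
.........
...##....
....##...
...v##...
.........
[11] .........
.........
...##....
....##...
..<###...
.........
[12] .........
.........
...##....
..^.##...
..####...
.........
[13] .........
.........
...##....
..#>##...
..####...
.........
[14] .........
.........
...##....
..####...
..#v##...
.........
[15] .........
.........
...##....
..####...
..#.>#...
.........
[16] .........
.........
...##....
..##^#...
..#..#...
.........
[17] .........
.........
...##....
..#<.#...
..#..#...
.........
[18] .........
.........
...##....
..#..#...
..#v.#...
.........
[19] .........
.........
...##....
..#..#...
..<#.#...
.........
[20] .........
.........
...##....
..#..#...
...#.#...
..v......
[21] .........
.........
...##....
..#..#...
...#.#...
.<#......
[22] .........
.........
...##....
..#..#...
.^.#.#...
.##......
[23] .........
.........
...##....
..#..#...
.#>#.#...
.##......
[24] .........
.........
...##....
..#..#...
.###.#...
.#v......
[25] .........
.........
...##....
..#..#...
.###.#...
.#.>.....
[26] ...v.....
.........
...##....
..#..#...
.###.#...
.#.#.....
[27] ..<#.....
.........
...##....
..#..#...
.###.#...
.#.#.....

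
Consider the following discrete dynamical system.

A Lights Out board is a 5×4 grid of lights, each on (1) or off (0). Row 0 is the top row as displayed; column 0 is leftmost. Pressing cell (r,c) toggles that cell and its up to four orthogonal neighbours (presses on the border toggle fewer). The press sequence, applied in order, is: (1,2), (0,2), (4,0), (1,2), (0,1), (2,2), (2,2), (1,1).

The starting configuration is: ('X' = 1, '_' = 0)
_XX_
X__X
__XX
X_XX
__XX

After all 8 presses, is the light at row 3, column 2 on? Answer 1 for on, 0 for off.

t=0: _XX_
X__X
__XX
X_XX
__XX
t=1: _X__
XXX_
___X
X_XX
__XX
t=2: __XX
XX__
___X
X_XX
__XX
t=3: __XX
XX__
___X
__XX
XXXX
t=4: ___X
X_XX
__XX
__XX
XXXX
t=5: XXXX
XXXX
__XX
__XX
XXXX
t=6: XXXX
XX_X
_X__
___X
XXXX
t=7: XXXX
XXXX
__XX
__XX
XXXX
t=8: X_XX
___X
_XXX
__XX
XXXX

1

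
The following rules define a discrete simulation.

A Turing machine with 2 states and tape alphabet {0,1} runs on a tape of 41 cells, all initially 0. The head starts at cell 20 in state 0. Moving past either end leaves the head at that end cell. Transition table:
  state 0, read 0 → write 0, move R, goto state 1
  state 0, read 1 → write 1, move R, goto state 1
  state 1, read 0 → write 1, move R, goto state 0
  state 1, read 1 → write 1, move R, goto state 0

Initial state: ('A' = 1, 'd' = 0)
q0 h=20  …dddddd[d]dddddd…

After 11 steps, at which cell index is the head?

31

gen 0: q0 h=20  …dddddd[d]dddddd…
gen 1: q1 h=21  …dddddd[d]dddddd…
gen 2: q0 h=22  …dddddA[d]dddddd…
gen 3: q1 h=23  …ddddAd[d]dddddd…
gen 4: q0 h=24  …dddAdA[d]dddddd…
gen 5: q1 h=25  …ddAdAd[d]dddddd…
gen 6: q0 h=26  …dAdAdA[d]dddddd…
gen 7: q1 h=27  …AdAdAd[d]dddddd…
gen 8: q0 h=28  …dAdAdA[d]dddddd…
gen 9: q1 h=29  …AdAdAd[d]dddddd…
gen 10: q0 h=30  …dAdAdA[d]dddddd…
gen 11: q1 h=31  …AdAdAd[d]dddddd…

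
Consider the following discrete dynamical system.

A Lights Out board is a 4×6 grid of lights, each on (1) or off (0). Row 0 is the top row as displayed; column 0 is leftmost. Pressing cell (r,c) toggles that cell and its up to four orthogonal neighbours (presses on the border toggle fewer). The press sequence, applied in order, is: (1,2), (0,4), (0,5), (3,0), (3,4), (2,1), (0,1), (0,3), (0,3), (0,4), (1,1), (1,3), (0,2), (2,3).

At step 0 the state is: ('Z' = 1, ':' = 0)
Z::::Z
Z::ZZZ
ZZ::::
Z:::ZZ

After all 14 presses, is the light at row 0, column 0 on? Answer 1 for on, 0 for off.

k=0  Z::::Z
Z::ZZZ
ZZ::::
Z:::ZZ
k=1  Z:Z::Z
ZZZ:ZZ
ZZZ:::
Z:::ZZ
k=2  Z:ZZZ:
ZZZ::Z
ZZZ:::
Z:::ZZ
k=3  Z:ZZ:Z
ZZZ:::
ZZZ:::
Z:::ZZ
k=4  Z:ZZ:Z
ZZZ:::
:ZZ:::
:Z::ZZ
k=5  Z:ZZ:Z
ZZZ:::
:ZZ:Z:
:Z:Z::
k=6  Z:ZZ:Z
Z:Z:::
Z:::Z:
:::Z::
k=7  :Z:Z:Z
ZZZ:::
Z:::Z:
:::Z::
k=8  :ZZ:ZZ
ZZZZ::
Z:::Z:
:::Z::
k=9  :Z:Z:Z
ZZZ:::
Z:::Z:
:::Z::
k=10  :Z::Z:
ZZZ:Z:
Z:::Z:
:::Z::
k=11  ::::Z:
::::Z:
ZZ::Z:
:::Z::
k=12  :::ZZ:
::ZZ::
ZZ:ZZ:
:::Z::
k=13  :ZZ:Z:
:::Z::
ZZ:ZZ:
:::Z::
k=14  :ZZ:Z:
::::::
ZZZ:::
::::::

0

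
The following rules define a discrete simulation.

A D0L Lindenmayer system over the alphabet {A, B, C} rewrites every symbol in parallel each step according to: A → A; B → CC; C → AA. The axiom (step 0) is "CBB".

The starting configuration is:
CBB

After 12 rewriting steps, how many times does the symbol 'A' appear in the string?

0) CBB
1) AACCCC
2) AAAAAAAAAA
3) AAAAAAAAAA
4) AAAAAAAAAA
5) AAAAAAAAAA
6) AAAAAAAAAA
7) AAAAAAAAAA
8) AAAAAAAAAA
9) AAAAAAAAAA
10) AAAAAAAAAA
11) AAAAAAAAAA
12) AAAAAAAAAA

10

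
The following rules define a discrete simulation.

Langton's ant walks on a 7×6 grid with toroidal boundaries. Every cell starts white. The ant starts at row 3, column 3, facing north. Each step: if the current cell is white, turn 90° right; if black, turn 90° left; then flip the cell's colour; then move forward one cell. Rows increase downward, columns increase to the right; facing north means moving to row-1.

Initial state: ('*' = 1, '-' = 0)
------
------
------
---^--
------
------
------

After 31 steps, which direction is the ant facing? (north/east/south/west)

west

[0] ------
------
------
---^--
------
------
------
[1] ------
------
------
---*>-
------
------
------
[2] ------
------
------
---**-
----v-
------
------
[3] ------
------
------
---**-
---<*-
------
------
[4] ------
------
------
---^*-
---**-
------
------
[5] ------
------
------
--<-*-
---**-
------
------
[6] ------
------
--^---
--*-*-
---**-
------
------
[7] ------
------
--*>--
--*-*-
---**-
------
------
[8] ------
------
--**--
--*v*-
---**-
------
------
[9] ------
------
--**--
--<**-
---**-
------
------
[10] ------
------
--**--
---**-
--v**-
------
------
[11] ------
------
--**--
---**-
-<***-
------
------
[12] ------
------
--**--
-^-**-
-****-
------
------
[13] ------
------
--**--
-*>**-
-****-
------
------
[14] ------
------
--**--
-****-
-*v**-
------
------
[15] ------
------
--**--
-****-
-*->*-
------
------
[16] ------
------
--**--
-**^*-
-*--*-
------
------
[17] ------
------
--**--
-*<-*-
-*--*-
------
------
[18] ------
------
--**--
-*--*-
-*v-*-
------
------
[19] ------
------
--**--
-*--*-
-<*-*-
------
------
[20] ------
------
--**--
-*--*-
--*-*-
-v----
------
[21] ------
------
--**--
-*--*-
--*-*-
<*----
------
[22] ------
------
--**--
-*--*-
^-*-*-
**----
------
[23] ------
------
--**--
-*--*-
*>*-*-
**----
------
[24] ------
------
--**--
-*--*-
***-*-
*v----
------
[25] ------
------
--**--
-*--*-
***-*-
*->---
------
[26] ------
------
--**--
-*--*-
***-*-
*-*---
--v---
[27] ------
------
--**--
-*--*-
***-*-
*-*---
-<*---
[28] ------
------
--**--
-*--*-
***-*-
*^*---
-**---
[29] ------
------
--**--
-*--*-
***-*-
**>---
-**---
[30] ------
------
--**--
-*--*-
**^-*-
**----
-**---
[31] ------
------
--**--
-*--*-
*<--*-
**----
-**---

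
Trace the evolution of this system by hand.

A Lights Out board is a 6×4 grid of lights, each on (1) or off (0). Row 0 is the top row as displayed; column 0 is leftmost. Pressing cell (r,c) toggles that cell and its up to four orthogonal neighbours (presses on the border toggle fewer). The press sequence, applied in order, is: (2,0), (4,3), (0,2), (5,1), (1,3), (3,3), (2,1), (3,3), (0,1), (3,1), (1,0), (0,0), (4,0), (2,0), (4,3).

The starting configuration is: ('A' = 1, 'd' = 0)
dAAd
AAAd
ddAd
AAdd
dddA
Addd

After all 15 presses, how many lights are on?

[0] dAAd
AAAd
ddAd
AAdd
dddA
Addd
[1] dAAd
dAAd
AAAd
dAdd
dddA
Addd
[2] dAAd
dAAd
AAAd
dAdA
ddAd
AddA
[3] dddA
dAdd
AAAd
dAdA
ddAd
AddA
[4] dddA
dAdd
AAAd
dAdA
dAAd
dAAA
[5] dddd
dAAA
AAAA
dAdA
dAAd
dAAA
[6] dddd
dAAA
AAAd
dAAd
dAAA
dAAA
[7] dddd
ddAA
dddd
ddAd
dAAA
dAAA
[8] dddd
ddAA
dddA
dddA
dAAd
dAAA
[9] AAAd
dAAA
dddA
dddA
dAAd
dAAA
[10] AAAd
dAAA
dAdA
AAAA
ddAd
dAAA
[11] dAAd
AdAA
AAdA
AAAA
ddAd
dAAA
[12] AdAd
ddAA
AAdA
AAAA
ddAd
dAAA
[13] AdAd
ddAA
AAdA
dAAA
AAAd
AAAA
[14] AdAd
AdAA
dddA
AAAA
AAAd
AAAA
[15] AdAd
AdAA
dddA
AAAd
AAdA
AAAd

15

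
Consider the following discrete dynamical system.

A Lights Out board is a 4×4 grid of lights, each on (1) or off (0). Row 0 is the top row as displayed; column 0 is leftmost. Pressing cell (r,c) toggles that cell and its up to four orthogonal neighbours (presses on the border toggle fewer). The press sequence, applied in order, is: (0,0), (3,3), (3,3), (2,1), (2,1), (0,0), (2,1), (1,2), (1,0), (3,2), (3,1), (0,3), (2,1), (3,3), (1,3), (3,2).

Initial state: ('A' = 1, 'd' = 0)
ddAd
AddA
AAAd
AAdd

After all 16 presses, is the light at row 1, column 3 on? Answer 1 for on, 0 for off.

gen 0: ddAd
AddA
AAAd
AAdd
gen 1: AAAd
dddA
AAAd
AAdd
gen 2: AAAd
dddA
AAAA
AAAA
gen 3: AAAd
dddA
AAAd
AAdd
gen 4: AAAd
dAdA
dddd
Addd
gen 5: AAAd
dddA
AAAd
AAdd
gen 6: ddAd
AddA
AAAd
AAdd
gen 7: ddAd
AAdA
dddd
Addd
gen 8: dddd
AdAd
ddAd
Addd
gen 9: Addd
dAAd
AdAd
Addd
gen 10: Addd
dAAd
Addd
AAAA
gen 11: Addd
dAAd
AAdd
dddA
gen 12: AdAA
dAAA
AAdd
dddA
gen 13: AdAA
ddAA
ddAd
dAdA
gen 14: AdAA
ddAA
ddAA
dAAd
gen 15: AdAd
dddd
ddAd
dAAd
gen 16: AdAd
dddd
dddd
dddA

0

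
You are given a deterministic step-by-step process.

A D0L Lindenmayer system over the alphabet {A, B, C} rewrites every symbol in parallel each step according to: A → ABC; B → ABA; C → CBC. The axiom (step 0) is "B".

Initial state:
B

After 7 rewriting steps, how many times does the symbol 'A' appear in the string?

0) B
1) ABA
2) ABCABAABC
3) ABCABACBCABCABAABCABCABACBC
4) ABCABACBCABCABAABCCBCABACBCABCABACBCABCABAABCABCABACBCABCABACBCABCABAABCCBCABACBC
5) ABCABACBCABCABAABCCBCABACBCABCABACBCABCABAABCABCABACBCCBCA…ACBCABCABACBCABCABAABCABCABACBCCBCABACBCABCABAABCCBCABACBC  (len 243)
6) ABCABACBCABCABAABCCBCABACBCABCABACBCABCABAABCABCABACBCCBCA…ACBCABCABACBCABCABAABCABCABACBCCBCABACBCABCABAABCCBCABACBC  (len 729)
7) ABCABACBCABCABAABCCBCABACBCABCABACBCABCABAABCABCABACBCCBCA…ACBCABCABACBCABCABAABCABCABACBCCBCABACBCABCABAABCCBCABACBC  (len 2187)

730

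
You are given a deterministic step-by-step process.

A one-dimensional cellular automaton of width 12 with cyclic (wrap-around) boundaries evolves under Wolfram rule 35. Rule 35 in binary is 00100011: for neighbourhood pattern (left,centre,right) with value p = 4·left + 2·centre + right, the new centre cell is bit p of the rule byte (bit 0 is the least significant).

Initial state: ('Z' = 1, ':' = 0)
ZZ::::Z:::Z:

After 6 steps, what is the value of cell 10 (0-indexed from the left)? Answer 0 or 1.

[0] ZZ::::Z:::Z:
[1] :::ZZZ::ZZ:Z
[2] :ZZ::::Z::Z:
[3] Z:::ZZZ::Z::
[4] ::ZZ::::Z::Z
[5] :Z:::ZZZ::Z:
[6] Z::ZZ::::Z::

0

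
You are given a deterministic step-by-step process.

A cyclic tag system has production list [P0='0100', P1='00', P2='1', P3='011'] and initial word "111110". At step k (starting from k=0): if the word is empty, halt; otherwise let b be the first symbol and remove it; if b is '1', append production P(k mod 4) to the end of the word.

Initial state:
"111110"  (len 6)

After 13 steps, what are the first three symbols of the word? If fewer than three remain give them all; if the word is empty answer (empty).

gen 0: "111110"  (len 6)
gen 1: "111100100"  (len 9)
gen 2: "1110010000"  (len 10)
gen 3: "1100100001"  (len 10)
gen 4: "100100001011"  (len 12)
gen 5: "001000010110100"  (len 15)
gen 6: "01000010110100"  (len 14)
gen 7: "1000010110100"  (len 13)
gen 8: "000010110100011"  (len 15)
gen 9: "00010110100011"  (len 14)
gen 10: "0010110100011"  (len 13)
gen 11: "010110100011"  (len 12)
gen 12: "10110100011"  (len 11)
gen 13: "01101000110100"  (len 14)

011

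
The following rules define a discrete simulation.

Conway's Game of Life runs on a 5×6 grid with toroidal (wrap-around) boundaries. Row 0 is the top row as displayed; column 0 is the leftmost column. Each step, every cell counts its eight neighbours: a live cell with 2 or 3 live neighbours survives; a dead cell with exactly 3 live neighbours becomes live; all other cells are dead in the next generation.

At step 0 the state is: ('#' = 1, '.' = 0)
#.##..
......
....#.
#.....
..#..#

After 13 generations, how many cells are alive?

0) #.##..
......
....#.
#.....
..#..#
1) .###..
...#..
......
.....#
#.##.#
2) ##....
...#..
......
#...##
#..#.#
3) ###.##
......
....##
#...#.
......
4) ##...#
.#.#..
....##
....#.
...##.
5) ##.#.#
.##...
...###
......
#..##.
6) ...#.#
.#....
..###.
......
#####.
7) ...#.#
......
..##..
.....#
######
8) .#.#.#
..###.
......
.....#
.###..
9) ##....
..###.
...##.
..#...
.#.#..
10) ##..#.
.##.##
....#.
..#.#.
##....
11) ...##.
.##.#.
.##.#.
.#.#.#
#.##..
12) ....##
.#..##
....##
.....#
##...#
13) .#....
...#..
......
......
......

2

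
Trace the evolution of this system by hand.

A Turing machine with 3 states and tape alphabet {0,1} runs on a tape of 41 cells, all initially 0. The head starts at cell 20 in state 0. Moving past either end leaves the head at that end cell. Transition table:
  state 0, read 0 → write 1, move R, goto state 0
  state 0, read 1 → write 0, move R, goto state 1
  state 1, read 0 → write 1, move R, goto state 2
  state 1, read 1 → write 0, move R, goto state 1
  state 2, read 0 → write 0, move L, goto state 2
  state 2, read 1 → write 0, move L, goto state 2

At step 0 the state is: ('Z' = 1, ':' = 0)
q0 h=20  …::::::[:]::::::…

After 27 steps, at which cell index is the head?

k=0  q0 h=20  …::::::[:]::::::…
k=1  q0 h=21  …:::::Z[:]::::::…
k=2  q0 h=22  …::::ZZ[:]::::::…
k=3  q0 h=23  …:::ZZZ[:]::::::…
k=4  q0 h=24  …::ZZZZ[:]::::::…
k=5  q0 h=25  …:ZZZZZ[:]::::::…
k=6  q0 h=26  …ZZZZZZ[:]::::::…
k=7  q0 h=27  …ZZZZZZ[:]::::::…
k=8  q0 h=28  …ZZZZZZ[:]::::::…
k=9  q0 h=29  …ZZZZZZ[:]::::::…
k=10  q0 h=30  …ZZZZZZ[:]::::::…
k=11  q0 h=31  …ZZZZZZ[:]::::::…
k=12  q0 h=32  …ZZZZZZ[:]::::::…
k=13  q0 h=33  …ZZZZZZ[:]::::::…
k=14  q0 h=34  …ZZZZZZ[:]::::::|
k=15  q0 h=35  …ZZZZZZ[:]:::::|
k=16  q0 h=36  …ZZZZZZ[:]::::|
k=17  q0 h=37  …ZZZZZZ[:]:::|
k=18  q0 h=38  …ZZZZZZ[:]::|
k=19  q0 h=39  …ZZZZZZ[:]:|
k=20  q0 h=40  …ZZZZZZ[:]|
k=21  q0 h=40  …ZZZZZZ[Z]|
k=22  q1 h=40  …ZZZZZZ[:]|
k=23  q2 h=40  …ZZZZZZ[Z]|
k=24  q2 h=39  …ZZZZZZ[Z]:|
k=25  q2 h=38  …ZZZZZZ[Z]::|
k=26  q2 h=37  …ZZZZZZ[Z]:::|
k=27  q2 h=36  …ZZZZZZ[Z]::::|

36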